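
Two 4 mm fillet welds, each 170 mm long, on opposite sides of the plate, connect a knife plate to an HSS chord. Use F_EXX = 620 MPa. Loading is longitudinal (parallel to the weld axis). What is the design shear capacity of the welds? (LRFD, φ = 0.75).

φR_n ≈ 268 kN

Effective throat t_e = 0.707 × 4 = 2.828 mm.
Total length L = 340 mm; A_we = 2.828 × 340 = 961.5 mm².
F_nw = 0.6 F_EXX = 0.6 × 620 = 372 MPa.
φR_n = 0.75 × 372 × 961.5 × 10⁻³ = 268.3 kN.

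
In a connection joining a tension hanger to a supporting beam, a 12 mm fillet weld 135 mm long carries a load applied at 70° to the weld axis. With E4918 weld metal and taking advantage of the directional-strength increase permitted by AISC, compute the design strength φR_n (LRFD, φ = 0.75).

φR_n ≈ 368 kN

E49XX → F_EXX = 490 MPa.
t_e = 0.707 × 12 = 8.484 mm; A_we = 8.484 × 135 = 1145 mm².
Directional factor: 1.0 + 0.5 sin^1.5(70°) = 1.455.
F_nw = 0.6 × 490 × 1.455 = 427.9 MPa.
φR_n = 0.75 × 427.9 × 1145 × 10⁻³ = 367.6 kN.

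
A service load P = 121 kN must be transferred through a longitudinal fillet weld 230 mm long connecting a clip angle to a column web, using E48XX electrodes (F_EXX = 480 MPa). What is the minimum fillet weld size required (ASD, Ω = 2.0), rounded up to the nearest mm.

w = 6 mm

Total weld length L = 230 mm.
Required throat t_e = P × Ω / (0.6 F_EXX × L) = 121 × 2.0 / (0.6 × 480 × 230 × 10⁻³) = 3.653 mm.
Required leg w = t_e / 0.707 = 5.167 mm → use 6 mm.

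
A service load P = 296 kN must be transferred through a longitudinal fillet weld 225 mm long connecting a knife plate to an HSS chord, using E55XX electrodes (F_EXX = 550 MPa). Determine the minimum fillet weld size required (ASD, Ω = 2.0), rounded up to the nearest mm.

Total weld length L = 225 mm.
Required throat t_e = P × Ω / (0.6 F_EXX × L) = 296 × 2.0 / (0.6 × 550 × 225 × 10⁻³) = 7.973 mm.
Required leg w = t_e / 0.707 = 11.28 mm → use 12 mm.

w = 12 mm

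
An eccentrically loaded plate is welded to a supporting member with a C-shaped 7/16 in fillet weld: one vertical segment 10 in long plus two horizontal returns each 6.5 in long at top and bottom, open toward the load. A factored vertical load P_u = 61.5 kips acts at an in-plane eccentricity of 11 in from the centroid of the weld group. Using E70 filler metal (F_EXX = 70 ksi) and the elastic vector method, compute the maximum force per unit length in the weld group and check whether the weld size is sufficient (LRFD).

Total weld length L_w = 23 in. Treat welds as unit-width lines.
Centroid: x̄ = 2×6.5×3.25 / 23 = 1.837 in from the vertical weld.
Polar moment about centroid: J = I_x + I_y = [10³/12 + 2×6.5×5²] + [10×1.837² + 2(6.5³/12 + 6.5×1.413²)] = 513.8 in³.
Direct shear f_v = P/L_w = 61.5 / 23 = 2.674 kip/in (vertical).
Torsion M = P·e = 61.5 × 11 = 676.5 kip·in.
Critical point at (x, y) = (4.663, 5) from centroid. f_tx = M·y/J = 6.583 kip/in; f_ty = M·x/J = 6.14 kip/in.
Resultant f_max = √[f_tx² + (f_v + f_ty)²] = √[6.583² + (2.674 + 6.14)²] = 11 kip/in.
Capacity per unit length: φr_n = 0.75 × 0.6 × 70 × (0.707 × 0.4375) = 9.743 kip/in.
11 > 9.743 → NOT adequate.

f_max ≈ 11 kip/in; NOT adequate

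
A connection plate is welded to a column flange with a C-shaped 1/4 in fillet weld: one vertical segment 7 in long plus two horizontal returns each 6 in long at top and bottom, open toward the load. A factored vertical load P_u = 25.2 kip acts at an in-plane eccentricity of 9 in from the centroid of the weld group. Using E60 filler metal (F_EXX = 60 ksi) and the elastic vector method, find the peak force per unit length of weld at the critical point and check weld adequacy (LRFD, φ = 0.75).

Total weld length L_w = 19 in. Treat welds as unit-width lines.
Centroid: x̄ = 2×6×3 / 19 = 1.895 in from the vertical weld.
Polar moment about centroid: J = I_x + I_y = [7³/12 + 2×6×3.5²] + [7×1.895² + 2(6³/12 + 6×1.105²)] = 251.4 in³.
Direct shear f_v = P/L_w = 25.2 / 19 = 1.326 kip/in (vertical).
Torsion M = P·e = 25.2 × 9 = 226.8 kip·in.
Critical point at (x, y) = (4.105, 3.5) from centroid. f_tx = M·y/J = 3.158 kip/in; f_ty = M·x/J = 3.704 kip/in.
Resultant f_max = √[f_tx² + (f_v + f_ty)²] = √[3.158² + (1.326 + 3.704)²] = 5.939 kip/in.
Capacity per unit length: φr_n = 0.75 × 0.6 × 60 × (0.707 × 0.25) = 4.772 kip/in.
5.939 > 4.772 → NOT adequate.

f_max ≈ 5.94 kip/in; NOT adequate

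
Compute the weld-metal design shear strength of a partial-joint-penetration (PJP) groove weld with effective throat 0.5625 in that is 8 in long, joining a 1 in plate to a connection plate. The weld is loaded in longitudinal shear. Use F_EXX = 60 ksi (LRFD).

φR_n ≈ 122 kip

Effective throat (given) t_e = 0.5625 in.
A_we = 0.5625 × 8 = 4.5 in².
F_nw = 0.6 F_EXX = 36 ksi.
φR_n = 0.75 × 36 × 4.5 = 121.5 kip.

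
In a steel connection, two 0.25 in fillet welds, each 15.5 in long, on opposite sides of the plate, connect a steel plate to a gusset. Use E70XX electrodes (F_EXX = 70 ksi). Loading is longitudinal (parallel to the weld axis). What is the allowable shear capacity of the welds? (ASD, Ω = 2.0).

R_n/Ω ≈ 115 kips

Effective throat t_e = 0.707 × 0.25 = 0.1767 in.
Total length L = 31 in; A_we = 0.1767 × 31 = 5.479 in².
F_nw = 0.6 F_EXX = 0.6 × 70 = 42 ksi.
R_n = 42 × 5.479 = 230.1 kips; R_n/Ω = 230.1/2.0 = 115.1 kips.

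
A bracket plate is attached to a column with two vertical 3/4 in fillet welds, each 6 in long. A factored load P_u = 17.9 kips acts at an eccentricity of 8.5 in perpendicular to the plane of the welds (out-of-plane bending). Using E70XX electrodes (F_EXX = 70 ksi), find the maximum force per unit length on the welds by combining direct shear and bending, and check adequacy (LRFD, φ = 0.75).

f_max ≈ 12.8 kip/in; adequate

L_w = 2 × 6 = 12 in; section modulus (unit throat) S = 2 × L²/6 = 12 in².
Direct shear f_v = P/L_w = 17.9/12 = 1.492 kip/in.
Moment M = P × e = 17.9 × 8.5 = 152.15 kip·in; bending f_b = M/S = 12.68 kip/in.
f_max = √(f_v² + f_b²) = √(1.492² + 12.68²) = 12.77 kip/in.
φr_n = 0.75 × 0.6 × 70 × (0.707 × 0.75) = 16.7 kip/in → adequate.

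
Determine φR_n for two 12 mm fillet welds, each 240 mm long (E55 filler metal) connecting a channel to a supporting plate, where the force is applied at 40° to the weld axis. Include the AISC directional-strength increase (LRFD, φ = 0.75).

E55XX → F_EXX = 550 MPa.
t_e = 0.707 × 12 = 8.484 mm; A_we = 8.484 × 480 = 4072 mm².
Directional factor: 1.0 + 0.5 sin^1.5(40°) = 1.258.
F_nw = 0.6 × 550 × 1.258 = 415 MPa.
φR_n = 0.75 × 415 × 4072 × 10⁻³ = 1268 kN.

φR_n ≈ 1270 kN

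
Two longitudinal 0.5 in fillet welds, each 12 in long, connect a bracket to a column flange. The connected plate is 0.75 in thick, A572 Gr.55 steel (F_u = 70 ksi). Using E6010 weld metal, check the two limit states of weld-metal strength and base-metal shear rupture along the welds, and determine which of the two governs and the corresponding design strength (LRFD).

E60XX → F_EXX = 60 ksi.
t_e = 0.707 × 0.5 = 0.3535 in; L = 24 in.
Weld metal: φR_n = 0.75 × 0.6 × 60 × 0.3535 × 24 = 229.1 kip.
Base metal (shear rupture): φR_n = 0.75 × 0.6 × 70 × 0.75 × 24 = 567 kip.
Governing: weld metal.

φR_n ≈ 229 kip (weld metal governs)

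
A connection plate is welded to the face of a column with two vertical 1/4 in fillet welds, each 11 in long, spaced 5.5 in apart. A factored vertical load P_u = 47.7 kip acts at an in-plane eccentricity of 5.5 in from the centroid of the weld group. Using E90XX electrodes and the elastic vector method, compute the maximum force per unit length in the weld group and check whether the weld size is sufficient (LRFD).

E90XX → F_EXX = 90 ksi.
Total weld length L_w = 22 in. Treat welds as unit-width lines.
Polar moment about centroid: J = 2[d³/12 + d(b/2)²] = 2[11³/12 + 11×2.75²] = 388.2 in³.
Direct shear f_v = P/L_w = 47.7 / 22 = 2.168 kip/in (vertical).
Torsion M = P·e = 47.7 × 5.5 = 262.35 kip·in.
Critical point at (x, y) = (2.75, 5.5) from centroid. f_tx = M·y/J = 3.717 kip/in; f_ty = M·x/J = 1.858 kip/in.
Resultant f_max = √[f_tx² + (f_v + f_ty)²] = √[3.717² + (2.168 + 1.858)²] = 5.48 kip/in.
Capacity per unit length: φr_n = 0.75 × 0.6 × 90 × (0.707 × 0.25) = 7.158 kip/in.
5.48 ≤ 7.158 → adequate.

f_max ≈ 5.48 kip/in; adequate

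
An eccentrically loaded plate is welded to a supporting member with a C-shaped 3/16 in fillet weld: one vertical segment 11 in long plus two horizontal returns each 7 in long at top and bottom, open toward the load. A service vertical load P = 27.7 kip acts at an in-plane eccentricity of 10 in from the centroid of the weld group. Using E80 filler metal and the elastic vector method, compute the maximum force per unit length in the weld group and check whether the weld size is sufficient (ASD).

f_max ≈ 3.93 kip/in; NOT adequate

E80XX → F_EXX = 80 ksi.
Total weld length L_w = 25 in. Treat welds as unit-width lines.
Centroid: x̄ = 2×7×3.5 / 25 = 1.96 in from the vertical weld.
Polar moment about centroid: J = I_x + I_y = [11³/12 + 2×7×5.5²] + [11×1.96² + 2(7³/12 + 7×1.54²)] = 667 in³.
Direct shear f_v = P/L_w = 27.7 / 25 = 1.108 kip/in (vertical).
Torsion M = P·e = 27.7 × 10 = 277 kip·in.
Critical point at (x, y) = (5.04, 5.5) from centroid. f_tx = M·y/J = 2.284 kip/in; f_ty = M·x/J = 2.093 kip/in.
Resultant f_max = √[f_tx² + (f_v + f_ty)²] = √[2.284² + (1.108 + 2.093)²] = 3.932 kip/in.
Capacity per unit length: r_n/Ω = (1/2.0) × 0.6 × 80 × (0.707 × 0.1875) = 3.181 kip/in.
3.932 > 3.181 → NOT adequate.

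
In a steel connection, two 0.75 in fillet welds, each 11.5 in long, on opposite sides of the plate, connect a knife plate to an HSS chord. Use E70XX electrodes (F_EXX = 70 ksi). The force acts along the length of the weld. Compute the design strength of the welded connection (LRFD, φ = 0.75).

φR_n ≈ 384 kips

Effective throat t_e = 0.707 × 0.75 = 0.5302 in.
Total length L = 23 in; A_we = 0.5302 × 23 = 12.2 in².
F_nw = 0.6 F_EXX = 0.6 × 70 = 42 ksi.
φR_n = 0.75 × 42 × 12.2 = 384.2 kips.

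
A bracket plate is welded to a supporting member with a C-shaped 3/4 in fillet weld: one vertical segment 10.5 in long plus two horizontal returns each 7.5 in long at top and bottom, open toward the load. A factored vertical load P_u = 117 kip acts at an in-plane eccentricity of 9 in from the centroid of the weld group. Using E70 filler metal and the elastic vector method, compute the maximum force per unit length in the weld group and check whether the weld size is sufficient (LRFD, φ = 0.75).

f_max ≈ 15.4 kip/in; adequate

E70XX → F_EXX = 70 ksi.
Total weld length L_w = 25.5 in. Treat welds as unit-width lines.
Centroid: x̄ = 2×7.5×3.75 / 25.5 = 2.206 in from the vertical weld.
Polar moment about centroid: J = I_x + I_y = [10.5³/12 + 2×7.5×5.25²] + [10.5×2.206² + 2(7.5³/12 + 7.5×1.544²)] = 667.1 in³.
Direct shear f_v = P/L_w = 117 / 25.5 = 4.588 kip/in (vertical).
Torsion M = P·e = 117 × 9 = 1053 kip·in.
Critical point at (x, y) = (5.294, 5.25) from centroid. f_tx = M·y/J = 8.287 kip/in; f_ty = M·x/J = 8.357 kip/in.
Resultant f_max = √[f_tx² + (f_v + f_ty)²] = √[8.287² + (4.588 + 8.357)²] = 15.37 kip/in.
Capacity per unit length: φr_n = 0.75 × 0.6 × 70 × (0.707 × 0.75) = 16.7 kip/in.
15.37 ≤ 16.7 → adequate.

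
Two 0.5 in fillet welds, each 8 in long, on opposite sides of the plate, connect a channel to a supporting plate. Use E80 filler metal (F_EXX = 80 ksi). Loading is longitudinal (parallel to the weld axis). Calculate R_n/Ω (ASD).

R_n/Ω ≈ 136 kips

Effective throat t_e = 0.707 × 0.5 = 0.3535 in.
Total length L = 16 in; A_we = 0.3535 × 16 = 5.656 in².
F_nw = 0.6 F_EXX = 0.6 × 80 = 48 ksi.
R_n = 48 × 5.656 = 271.5 kips; R_n/Ω = 271.5/2.0 = 135.7 kips.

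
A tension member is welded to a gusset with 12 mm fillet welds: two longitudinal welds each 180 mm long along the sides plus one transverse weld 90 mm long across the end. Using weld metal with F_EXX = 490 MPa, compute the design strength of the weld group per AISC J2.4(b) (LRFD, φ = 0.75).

t_e = 0.707 × 12 = 8.484 mm.
R_nwl = 0.6 × 490 × 8.484 × 360 × 10⁻³ = 897.9 kN (longitudinal, 2 welds).
R_nwt = 0.6 × 490 × 8.484 × 90 × 10⁻³ = 224.5 kN (transverse, base value).
(i) R_nwl + R_nwt = 1122 kN; (ii) 0.85 R_nwl + 1.5 R_nwt = 1100 kN.
R_n = max = 1122 kN [governs: (i)]; φR_n = 841.8 kN.

φR_n ≈ 842 kN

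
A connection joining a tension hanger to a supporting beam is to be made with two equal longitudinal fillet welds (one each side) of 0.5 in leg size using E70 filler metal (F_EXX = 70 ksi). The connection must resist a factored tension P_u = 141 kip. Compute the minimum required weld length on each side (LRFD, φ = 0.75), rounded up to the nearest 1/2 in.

Throat t_e = 0.707 × 0.5 = 0.3535 in.
φr_n = 0.75 × 0.6 × 70 × 0.3535 = 11.14 kip/in.
L_req = P_u / φr_n = 141 / 11.14 = 12.66 in total.
Per side: 12.66 / 2 = 6.331 in.
Round up → use L = 6.5 in on each side.

L = 6.5 in on each side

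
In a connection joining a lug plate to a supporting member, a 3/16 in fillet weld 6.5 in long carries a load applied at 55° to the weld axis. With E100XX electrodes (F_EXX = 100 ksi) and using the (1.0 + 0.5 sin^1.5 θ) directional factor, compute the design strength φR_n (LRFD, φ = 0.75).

t_e = 0.707 × 0.1875 = 0.1326 in; A_we = 0.1326 × 6.5 = 0.8617 in².
Directional factor: 1.0 + 0.5 sin^1.5(55°) = 1.371.
F_nw = 0.6 × 100 × 1.371 = 82.24 ksi.
φR_n = 0.75 × 82.24 × 0.8617 = 53.15 kip.

φR_n ≈ 53.1 kip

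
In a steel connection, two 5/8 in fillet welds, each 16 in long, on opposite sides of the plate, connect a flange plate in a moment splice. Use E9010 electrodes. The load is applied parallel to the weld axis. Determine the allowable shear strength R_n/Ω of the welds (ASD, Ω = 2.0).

R_n/Ω ≈ 382 kip

E90XX → F_EXX = 90 ksi.
Effective throat t_e = 0.707 × 0.625 = 0.4419 in.
Total length L = 32 in; A_we = 0.4419 × 32 = 14.14 in².
F_nw = 0.6 F_EXX = 0.6 × 90 = 54 ksi.
R_n = 54 × 14.14 = 763.6 kip; R_n/Ω = 763.6/2.0 = 381.8 kip.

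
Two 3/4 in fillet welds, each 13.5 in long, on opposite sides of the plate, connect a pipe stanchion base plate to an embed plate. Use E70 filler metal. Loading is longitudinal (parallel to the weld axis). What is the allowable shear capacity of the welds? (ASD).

E70XX → F_EXX = 70 ksi.
Effective throat t_e = 0.707 × 0.75 = 0.5302 in.
Total length L = 27 in; A_we = 0.5302 × 27 = 14.32 in².
F_nw = 0.6 F_EXX = 0.6 × 70 = 42 ksi.
R_n = 42 × 14.32 = 601.3 kip; R_n/Ω = 601.3/2.0 = 300.7 kip.

R_n/Ω ≈ 301 kip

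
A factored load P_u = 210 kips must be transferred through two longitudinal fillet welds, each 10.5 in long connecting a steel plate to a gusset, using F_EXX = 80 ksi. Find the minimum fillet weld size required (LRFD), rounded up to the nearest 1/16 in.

Total weld length L = 21 in.
Required throat t_e = P_u / (φ × 0.6 F_EXX × L) = 210 / (0.75 × 0.6 × 80 × 21) = 0.2778 in.
Required leg w = t_e / 0.707 = 0.3929 in → use 7/16 in.

w = 7/16 in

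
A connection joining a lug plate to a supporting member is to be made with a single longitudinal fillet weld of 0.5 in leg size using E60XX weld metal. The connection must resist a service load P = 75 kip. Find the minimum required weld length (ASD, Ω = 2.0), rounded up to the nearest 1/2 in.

E60XX → F_EXX = 60 ksi.
Throat t_e = 0.707 × 0.5 = 0.3535 in.
r_n/Ω = (0.6 × 60 × 0.3535) / 2.0 = 6.363 kip/in.
L_req = P / (r_n/Ω) = 75 / 6.363 = 11.79 in total.
Round up → use L = 12 in.

L = 12 in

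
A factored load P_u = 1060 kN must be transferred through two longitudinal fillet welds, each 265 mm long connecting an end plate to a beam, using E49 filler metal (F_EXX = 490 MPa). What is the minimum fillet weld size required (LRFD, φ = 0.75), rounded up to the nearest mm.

w = 13 mm

Total weld length L = 530 mm.
Required throat t_e = P_u / (φ × 0.6 F_EXX × L) = 1060 / (0.75 × 0.6 × 490 × 530 × 10⁻³) = 9.07 mm.
Required leg w = t_e / 0.707 = 12.83 mm → use 13 mm.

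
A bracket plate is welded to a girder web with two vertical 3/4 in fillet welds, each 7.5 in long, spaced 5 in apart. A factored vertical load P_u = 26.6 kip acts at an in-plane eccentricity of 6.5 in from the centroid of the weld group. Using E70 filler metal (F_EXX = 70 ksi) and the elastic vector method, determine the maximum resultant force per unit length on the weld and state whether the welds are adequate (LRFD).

Total weld length L_w = 15 in. Treat welds as unit-width lines.
Polar moment about centroid: J = 2[d³/12 + d(b/2)²] = 2[7.5³/12 + 7.5×2.5²] = 164.1 in³.
Direct shear f_v = P/L_w = 26.6 / 15 = 1.773 kip/in (vertical).
Torsion M = P·e = 26.6 × 6.5 = 172.9 kip·in.
Critical point at (x, y) = (2.5, 3.75) from centroid. f_tx = M·y/J = 3.952 kip/in; f_ty = M·x/J = 2.635 kip/in.
Resultant f_max = √[f_tx² + (f_v + f_ty)²] = √[3.952² + (1.773 + 2.635)²] = 5.92 kip/in.
Capacity per unit length: φr_n = 0.75 × 0.6 × 70 × (0.707 × 0.75) = 16.7 kip/in.
5.92 ≤ 16.7 → adequate.

f_max ≈ 5.92 kip/in; adequate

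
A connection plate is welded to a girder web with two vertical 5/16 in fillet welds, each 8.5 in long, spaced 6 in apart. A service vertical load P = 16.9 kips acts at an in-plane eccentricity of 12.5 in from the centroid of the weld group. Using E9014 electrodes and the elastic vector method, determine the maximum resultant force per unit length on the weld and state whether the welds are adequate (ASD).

E90XX → F_EXX = 90 ksi.
Total weld length L_w = 17 in. Treat welds as unit-width lines.
Polar moment about centroid: J = 2[d³/12 + d(b/2)²] = 2[8.5³/12 + 8.5×3²] = 255.4 in³.
Direct shear f_v = P/L_w = 16.9 / 17 = 0.9941 kip/in (vertical).
Torsion M = P·e = 16.9 × 12.5 = 211.25 kip·in.
Critical point at (x, y) = (3, 4.25) from centroid. f_tx = M·y/J = 3.516 kip/in; f_ty = M·x/J = 2.482 kip/in.
Resultant f_max = √[f_tx² + (f_v + f_ty)²] = √[3.516² + (0.9941 + 2.482)²] = 4.944 kip/in.
Capacity per unit length: r_n/Ω = (1/2.0) × 0.6 × 90 × (0.707 × 0.3125) = 5.965 kip/in.
4.944 ≤ 5.965 → adequate.

f_max ≈ 4.94 kip/in; adequate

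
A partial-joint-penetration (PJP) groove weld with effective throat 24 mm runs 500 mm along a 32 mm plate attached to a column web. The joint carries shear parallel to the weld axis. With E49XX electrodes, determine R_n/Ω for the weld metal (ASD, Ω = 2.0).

E49XX → F_EXX = 490 MPa.
Effective throat (given) t_e = 24 mm.
A_we = 24 × 500 = 12000 mm².
F_nw = 0.6 F_EXX = 294 MPa.
R_n/Ω = (294 × 12000) / 2.0 × 10⁻³ = 1764 kN.

R_n/Ω ≈ 1760 kN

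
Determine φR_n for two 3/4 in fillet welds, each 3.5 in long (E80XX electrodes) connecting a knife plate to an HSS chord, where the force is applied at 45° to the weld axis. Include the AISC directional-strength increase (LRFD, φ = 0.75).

E80XX → F_EXX = 80 ksi.
t_e = 0.707 × 0.75 = 0.5302 in; A_we = 0.5302 × 7 = 3.712 in².
Directional factor: 1.0 + 0.5 sin^1.5(45°) = 1.297.
F_nw = 0.6 × 80 × 1.297 = 62.27 ksi.
φR_n = 0.75 × 62.27 × 3.712 = 173.3 kip.

φR_n ≈ 173 kip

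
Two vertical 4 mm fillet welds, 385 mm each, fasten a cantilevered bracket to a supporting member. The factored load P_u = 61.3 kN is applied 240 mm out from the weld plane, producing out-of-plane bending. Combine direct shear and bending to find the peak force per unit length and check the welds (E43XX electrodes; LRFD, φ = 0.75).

E43XX → F_EXX = 430 MPa.
L_w = 2 × 385 = 770 mm; section modulus (unit throat) S = 2 × L²/6 = 49410 mm².
Direct shear f_v = P/L_w = 61.3×10³/770 = 79.61 N/mm.
Moment M = P × e = 61.3×10³ × 240 = 14712000 N·mm; bending f_b = M/S = 297.8 N/mm.
f_max = √(f_v² + f_b²) = √(79.61² + 297.8²) = 308.2 N/mm.
φr_n = 0.75 × 0.6 × 430 × (0.707 × 4) = 547.2 N/mm → adequate.

f_max ≈ 308 N/mm; adequate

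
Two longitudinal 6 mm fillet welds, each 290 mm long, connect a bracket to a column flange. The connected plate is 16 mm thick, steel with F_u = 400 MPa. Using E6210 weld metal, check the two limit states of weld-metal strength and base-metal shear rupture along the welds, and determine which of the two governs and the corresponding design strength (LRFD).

E62XX → F_EXX = 620 MPa.
t_e = 0.707 × 6 = 4.242 mm; L = 580 mm.
Weld metal: φR_n = 0.75 × 0.6 × 620 × 4.242 × 580 × 10⁻³ = 686.4 kN.
Base metal (shear rupture): φR_n = 0.75 × 0.6 × 400 × 16 × 580 × 10⁻³ = 1670 kN.
Governing: weld metal.

φR_n ≈ 686 kN (weld metal governs)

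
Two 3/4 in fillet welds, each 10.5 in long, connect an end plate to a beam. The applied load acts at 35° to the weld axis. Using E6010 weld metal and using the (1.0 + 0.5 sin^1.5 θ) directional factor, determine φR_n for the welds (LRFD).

φR_n ≈ 366 kip

E60XX → F_EXX = 60 ksi.
t_e = 0.707 × 0.75 = 0.5302 in; A_we = 0.5302 × 21 = 11.14 in².
Directional factor: 1.0 + 0.5 sin^1.5(35°) = 1.217.
F_nw = 0.6 × 60 × 1.217 = 43.82 ksi.
φR_n = 0.75 × 43.82 × 11.14 = 366 kip.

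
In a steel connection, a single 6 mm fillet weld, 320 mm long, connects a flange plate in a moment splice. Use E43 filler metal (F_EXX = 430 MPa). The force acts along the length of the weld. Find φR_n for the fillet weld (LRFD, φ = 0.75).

Effective throat t_e = 0.707 × 6 = 4.242 mm.
Total length L = 320 mm; A_we = 4.242 × 320 = 1357 mm².
F_nw = 0.6 F_EXX = 0.6 × 430 = 258 MPa.
φR_n = 0.75 × 258 × 1357 × 10⁻³ = 262.7 kN.

φR_n ≈ 263 kN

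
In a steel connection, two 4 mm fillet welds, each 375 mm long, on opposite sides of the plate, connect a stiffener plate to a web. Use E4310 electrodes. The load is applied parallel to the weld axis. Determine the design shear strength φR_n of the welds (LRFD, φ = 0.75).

E43XX → F_EXX = 430 MPa.
Effective throat t_e = 0.707 × 4 = 2.828 mm.
Total length L = 750 mm; A_we = 2.828 × 750 = 2121 mm².
F_nw = 0.6 F_EXX = 0.6 × 430 = 258 MPa.
φR_n = 0.75 × 258 × 2121 × 10⁻³ = 410.4 kN.

φR_n ≈ 410 kN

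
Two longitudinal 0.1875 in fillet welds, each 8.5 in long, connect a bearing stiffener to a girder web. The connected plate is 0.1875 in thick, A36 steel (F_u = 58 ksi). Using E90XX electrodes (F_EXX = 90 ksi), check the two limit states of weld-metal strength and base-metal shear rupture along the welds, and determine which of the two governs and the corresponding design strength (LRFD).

t_e = 0.707 × 0.1875 = 0.1326 in; L = 17 in.
Weld metal: φR_n = 0.75 × 0.6 × 90 × 0.1326 × 17 = 91.27 kips.
Base metal (shear rupture): φR_n = 0.75 × 0.6 × 58 × 0.1875 × 17 = 83.19 kips.
Governing: base-metal shear rupture.

φR_n ≈ 83.2 kips (base-metal shear rupture governs)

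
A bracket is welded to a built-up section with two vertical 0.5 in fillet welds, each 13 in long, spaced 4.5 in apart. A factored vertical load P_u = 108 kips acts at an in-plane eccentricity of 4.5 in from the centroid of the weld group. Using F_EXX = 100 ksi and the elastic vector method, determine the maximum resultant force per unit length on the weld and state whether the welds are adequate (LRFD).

Total weld length L_w = 26 in. Treat welds as unit-width lines.
Polar moment about centroid: J = 2[d³/12 + d(b/2)²] = 2[13³/12 + 13×2.25²] = 497.8 in³.
Direct shear f_v = P/L_w = 108 / 26 = 4.154 kip/in (vertical).
Torsion M = P·e = 108 × 4.5 = 486 kip·in.
Critical point at (x, y) = (2.25, 6.5) from centroid. f_tx = M·y/J = 6.346 kip/in; f_ty = M·x/J = 2.197 kip/in.
Resultant f_max = √[f_tx² + (f_v + f_ty)²] = √[6.346² + (4.154 + 2.197)²] = 8.978 kip/in.
Capacity per unit length: φr_n = 0.75 × 0.6 × 100 × (0.707 × 0.5) = 15.91 kip/in.
8.978 ≤ 15.91 → adequate.

f_max ≈ 8.98 kip/in; adequate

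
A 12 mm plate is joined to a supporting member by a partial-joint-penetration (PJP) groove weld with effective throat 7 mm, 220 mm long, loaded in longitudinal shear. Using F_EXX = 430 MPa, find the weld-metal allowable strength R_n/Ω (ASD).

R_n/Ω ≈ 199 kN

Effective throat (given) t_e = 7 mm.
A_we = 7 × 220 = 1540 mm².
F_nw = 0.6 F_EXX = 258 MPa.
R_n/Ω = (258 × 1540) / 2.0 × 10⁻³ = 198.7 kN.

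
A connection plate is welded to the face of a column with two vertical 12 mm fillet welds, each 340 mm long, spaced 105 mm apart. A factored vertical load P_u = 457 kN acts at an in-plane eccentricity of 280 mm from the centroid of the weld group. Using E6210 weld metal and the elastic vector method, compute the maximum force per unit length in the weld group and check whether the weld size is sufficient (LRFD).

f_max ≈ 2970 N/mm; NOT adequate

E62XX → F_EXX = 620 MPa.
Total weld length L_w = 680 mm. Treat welds as unit-width lines.
Polar moment about centroid: J = 2[d³/12 + d(b/2)²] = 2[340³/12 + 340×52.5²] = 8425000 mm³.
Direct shear f_v = P/L_w = 457×10³ / 680 = 672.1 N/mm (vertical).
Torsion M = P·e = 457×10³ × 280 = 127960000 N·mm.
Critical point at (x, y) = (52.5, 170) from centroid. f_tx = M·y/J = 2582 N/mm; f_ty = M·x/J = 797.4 N/mm.
Resultant f_max = √[f_tx² + (f_v + f_ty)²] = √[2582² + (672.1 + 797.4)²] = 2971 N/mm.
Capacity per unit length: φr_n = 0.75 × 0.6 × 620 × (0.707 × 12) = 2367 N/mm.
2971 > 2367 → NOT adequate.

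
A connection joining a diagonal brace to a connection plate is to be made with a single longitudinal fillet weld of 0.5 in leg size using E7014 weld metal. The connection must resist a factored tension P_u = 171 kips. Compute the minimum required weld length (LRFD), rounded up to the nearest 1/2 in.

L = 15.5 in

E70XX → F_EXX = 70 ksi.
Throat t_e = 0.707 × 0.5 = 0.3535 in.
φr_n = 0.75 × 0.6 × 70 × 0.3535 = 11.14 kips/in.
L_req = P_u / φr_n = 171 / 11.14 = 15.36 in total.
Round up → use L = 15.5 in.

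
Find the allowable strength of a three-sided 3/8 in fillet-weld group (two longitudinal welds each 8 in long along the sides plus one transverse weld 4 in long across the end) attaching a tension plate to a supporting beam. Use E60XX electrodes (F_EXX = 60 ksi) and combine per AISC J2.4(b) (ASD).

t_e = 0.707 × 0.375 = 0.2651 in.
R_nwl = 0.6 × 60 × 0.2651 × 16 = 152.7 kips (longitudinal, 2 welds).
R_nwt = 0.6 × 60 × 0.2651 × 4 = 38.18 kips (transverse, base value).
(i) R_nwl + R_nwt = 190.9 kips; (ii) 0.85 R_nwl + 1.5 R_nwt = 187.1 kips.
R_n = max = 190.9 kips [governs: (i)]; R_n/Ω = 95.44 kips.

R_n/Ω ≈ 95.4 kips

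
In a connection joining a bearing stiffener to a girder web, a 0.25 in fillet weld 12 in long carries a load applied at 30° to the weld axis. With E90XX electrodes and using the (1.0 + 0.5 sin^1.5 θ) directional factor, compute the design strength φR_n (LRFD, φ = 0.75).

φR_n ≈ 101 kip

E90XX → F_EXX = 90 ksi.
t_e = 0.707 × 0.25 = 0.1767 in; A_we = 0.1767 × 12 = 2.121 in².
Directional factor: 1.0 + 0.5 sin^1.5(30°) = 1.177.
F_nw = 0.6 × 90 × 1.177 = 63.55 ksi.
φR_n = 0.75 × 63.55 × 2.121 = 101.1 kip.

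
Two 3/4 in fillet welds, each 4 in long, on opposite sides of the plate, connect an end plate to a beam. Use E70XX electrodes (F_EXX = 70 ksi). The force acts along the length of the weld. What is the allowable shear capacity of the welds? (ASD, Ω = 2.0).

Effective throat t_e = 0.707 × 0.75 = 0.5302 in.
Total length L = 8 in; A_we = 0.5302 × 8 = 4.242 in².
F_nw = 0.6 F_EXX = 0.6 × 70 = 42 ksi.
R_n = 42 × 4.242 = 178.2 kips; R_n/Ω = 178.2/2.0 = 89.08 kips.

R_n/Ω ≈ 89.1 kips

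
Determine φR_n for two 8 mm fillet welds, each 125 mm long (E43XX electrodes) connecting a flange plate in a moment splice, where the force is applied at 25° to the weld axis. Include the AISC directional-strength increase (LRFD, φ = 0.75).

E43XX → F_EXX = 430 MPa.
t_e = 0.707 × 8 = 5.656 mm; A_we = 5.656 × 250 = 1414 mm².
Directional factor: 1.0 + 0.5 sin^1.5(25°) = 1.137.
F_nw = 0.6 × 430 × 1.137 = 293.4 MPa.
φR_n = 0.75 × 293.4 × 1414 × 10⁻³ = 311.2 kN.

φR_n ≈ 311 kN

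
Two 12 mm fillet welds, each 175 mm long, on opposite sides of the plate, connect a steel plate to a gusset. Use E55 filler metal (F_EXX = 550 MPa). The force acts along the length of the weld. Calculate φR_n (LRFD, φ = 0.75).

φR_n ≈ 735 kN

Effective throat t_e = 0.707 × 12 = 8.484 mm.
Total length L = 350 mm; A_we = 8.484 × 350 = 2969 mm².
F_nw = 0.6 F_EXX = 0.6 × 550 = 330 MPa.
φR_n = 0.75 × 330 × 2969 × 10⁻³ = 734.9 kN.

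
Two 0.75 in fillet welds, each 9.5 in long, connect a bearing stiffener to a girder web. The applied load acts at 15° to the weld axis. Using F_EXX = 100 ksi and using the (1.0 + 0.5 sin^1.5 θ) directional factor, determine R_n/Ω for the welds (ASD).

t_e = 0.707 × 0.75 = 0.5302 in; A_we = 0.5302 × 19 = 10.07 in².
Directional factor: 1.0 + 0.5 sin^1.5(15°) = 1.066.
F_nw = 0.6 × 100 × 1.066 = 63.95 ksi.
R_n/Ω = (63.95 × 10.07) / 2.0 = 322.1 kip.

R_n/Ω ≈ 322 kip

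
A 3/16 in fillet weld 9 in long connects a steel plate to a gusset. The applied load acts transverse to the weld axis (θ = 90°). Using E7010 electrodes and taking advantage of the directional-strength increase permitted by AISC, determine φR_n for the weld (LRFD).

φR_n ≈ 56.4 kip

E70XX → F_EXX = 70 ksi.
t_e = 0.707 × 0.1875 = 0.1326 in; A_we = 0.1326 × 9 = 1.193 in².
Directional factor: 1.0 + 0.5 sin^1.5(90°) = 1.5.
F_nw = 0.6 × 70 × 1.5 = 63 ksi.
φR_n = 0.75 × 63 × 1.193 = 56.37 kip.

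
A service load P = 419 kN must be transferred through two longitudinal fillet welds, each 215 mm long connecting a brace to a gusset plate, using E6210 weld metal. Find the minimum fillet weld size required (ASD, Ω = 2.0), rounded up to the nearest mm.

w = 8 mm

E62XX → F_EXX = 620 MPa.
Total weld length L = 430 mm.
Required throat t_e = P × Ω / (0.6 F_EXX × L) = 419 × 2.0 / (0.6 × 620 × 430 × 10⁻³) = 5.239 mm.
Required leg w = t_e / 0.707 = 7.41 mm → use 8 mm.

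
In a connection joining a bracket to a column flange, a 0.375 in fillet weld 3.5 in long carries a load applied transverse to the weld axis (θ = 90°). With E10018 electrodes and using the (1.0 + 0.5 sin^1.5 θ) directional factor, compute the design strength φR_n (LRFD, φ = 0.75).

φR_n ≈ 62.6 kips

E100XX → F_EXX = 100 ksi.
t_e = 0.707 × 0.375 = 0.2651 in; A_we = 0.2651 × 3.5 = 0.9279 in².
Directional factor: 1.0 + 0.5 sin^1.5(90°) = 1.5.
F_nw = 0.6 × 100 × 1.5 = 90 ksi.
φR_n = 0.75 × 90 × 0.9279 = 62.64 kips.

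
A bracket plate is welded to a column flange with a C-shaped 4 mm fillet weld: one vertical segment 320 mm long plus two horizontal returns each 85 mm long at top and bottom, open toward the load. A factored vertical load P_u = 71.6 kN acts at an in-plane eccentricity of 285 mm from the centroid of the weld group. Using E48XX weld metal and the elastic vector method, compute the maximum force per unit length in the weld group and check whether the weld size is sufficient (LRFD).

E48XX → F_EXX = 480 MPa.
Total weld length L_w = 490 mm. Treat welds as unit-width lines.
Centroid: x̄ = 2×85×42.5 / 490 = 14.74 mm from the vertical weld.
Polar moment about centroid: J = I_x + I_y = [320³/12 + 2×85×160²] + [320×14.74² + 2(85³/12 + 85×27.76²)] = 7386000 mm³.
Direct shear f_v = P/L_w = 71.6×10³ / 490 = 146.1 N/mm (vertical).
Torsion M = P·e = 71.6×10³ × 285 = 20406000 N·mm.
Critical point at (x, y) = (70.26, 160) from centroid. f_tx = M·y/J = 442.1 N/mm; f_ty = M·x/J = 194.1 N/mm.
Resultant f_max = √[f_tx² + (f_v + f_ty)²] = √[442.1² + (146.1 + 194.1)²] = 557.8 N/mm.
Capacity per unit length: φr_n = 0.75 × 0.6 × 480 × (0.707 × 4) = 610.8 N/mm.
557.8 ≤ 610.8 → adequate.

f_max ≈ 558 N/mm; adequate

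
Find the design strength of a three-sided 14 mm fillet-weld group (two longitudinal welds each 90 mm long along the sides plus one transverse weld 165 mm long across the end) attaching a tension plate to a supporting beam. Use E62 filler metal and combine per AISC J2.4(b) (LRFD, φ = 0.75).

φR_n ≈ 1110 kN

E62XX → F_EXX = 620 MPa.
t_e = 0.707 × 14 = 9.898 mm.
R_nwl = 0.6 × 620 × 9.898 × 180 × 10⁻³ = 662.8 kN (longitudinal, 2 welds).
R_nwt = 0.6 × 620 × 9.898 × 165 × 10⁻³ = 607.5 kN (transverse, base value).
(i) R_nwl + R_nwt = 1270 kN; (ii) 0.85 R_nwl + 1.5 R_nwt = 1475 kN.
R_n = max = 1475 kN [governs: (ii)]; φR_n = 1106 kN.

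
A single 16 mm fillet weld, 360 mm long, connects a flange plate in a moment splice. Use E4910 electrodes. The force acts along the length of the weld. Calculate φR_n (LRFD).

φR_n ≈ 898 kN

E49XX → F_EXX = 490 MPa.
Effective throat t_e = 0.707 × 16 = 11.31 mm.
Total length L = 360 mm; A_we = 11.31 × 360 = 4072 mm².
F_nw = 0.6 F_EXX = 0.6 × 490 = 294 MPa.
φR_n = 0.75 × 294 × 4072 × 10⁻³ = 897.9 kN.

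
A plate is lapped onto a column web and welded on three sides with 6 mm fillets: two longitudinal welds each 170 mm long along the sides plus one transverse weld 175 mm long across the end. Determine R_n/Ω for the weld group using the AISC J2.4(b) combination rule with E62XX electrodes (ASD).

R_n/Ω ≈ 435 kN

E62XX → F_EXX = 620 MPa.
t_e = 0.707 × 6 = 4.242 mm.
R_nwl = 0.6 × 620 × 4.242 × 340 × 10⁻³ = 536.5 kN (longitudinal, 2 welds).
R_nwt = 0.6 × 620 × 4.242 × 175 × 10⁻³ = 276.2 kN (transverse, base value).
(i) R_nwl + R_nwt = 812.7 kN; (ii) 0.85 R_nwl + 1.5 R_nwt = 870.3 kN.
R_n = max = 870.3 kN [governs: (ii)]; R_n/Ω = 435.1 kN.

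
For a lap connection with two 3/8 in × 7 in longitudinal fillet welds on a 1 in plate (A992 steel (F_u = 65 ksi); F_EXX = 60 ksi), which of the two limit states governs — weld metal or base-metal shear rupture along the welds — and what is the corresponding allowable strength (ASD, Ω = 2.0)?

t_e = 0.707 × 0.375 = 0.2651 in; L = 14 in.
Weld metal: R_n/Ω = (1/2.0) × 0.6 × 60 × 0.2651 × 14 = 66.81 kips.
Base metal (shear rupture): R_n/Ω = (1/2.0) × 0.6 × 65 × 1 × 14 = 273 kips.
Governing: weld metal.

R_n/Ω ≈ 66.8 kips (weld metal governs)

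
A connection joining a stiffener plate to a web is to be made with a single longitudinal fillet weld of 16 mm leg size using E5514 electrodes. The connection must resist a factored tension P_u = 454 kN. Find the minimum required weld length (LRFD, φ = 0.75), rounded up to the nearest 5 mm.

E55XX → F_EXX = 550 MPa.
Throat t_e = 0.707 × 16 = 11.31 mm.
φr_n = 0.75 × 0.6 × 550 × 11.31 × 10⁻³ = 2.8 kN/mm.
L_req = P_u / φr_n = 454 / 2.8 = 162.2 mm total.
Round up → use L = 165 mm.

L = 165 mm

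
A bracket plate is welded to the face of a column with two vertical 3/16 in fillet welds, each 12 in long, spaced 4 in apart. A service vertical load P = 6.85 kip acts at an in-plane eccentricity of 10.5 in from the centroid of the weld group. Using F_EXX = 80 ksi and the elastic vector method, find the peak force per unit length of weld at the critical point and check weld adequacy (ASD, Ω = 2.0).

f_max ≈ 1.3 kip/in; adequate

Total weld length L_w = 24 in. Treat welds as unit-width lines.
Polar moment about centroid: J = 2[d³/12 + d(b/2)²] = 2[12³/12 + 12×2²] = 384 in³.
Direct shear f_v = P/L_w = 6.85 / 24 = 0.2854 kip/in (vertical).
Torsion M = P·e = 6.85 × 10.5 = 71.925 kip·in.
Critical point at (x, y) = (2, 6) from centroid. f_tx = M·y/J = 1.124 kip/in; f_ty = M·x/J = 0.3746 kip/in.
Resultant f_max = √[f_tx² + (f_v + f_ty)²] = √[1.124² + (0.2854 + 0.3746)²] = 1.303 kip/in.
Capacity per unit length: r_n/Ω = (1/2.0) × 0.6 × 80 × (0.707 × 0.1875) = 3.181 kip/in.
1.303 ≤ 3.181 → adequate.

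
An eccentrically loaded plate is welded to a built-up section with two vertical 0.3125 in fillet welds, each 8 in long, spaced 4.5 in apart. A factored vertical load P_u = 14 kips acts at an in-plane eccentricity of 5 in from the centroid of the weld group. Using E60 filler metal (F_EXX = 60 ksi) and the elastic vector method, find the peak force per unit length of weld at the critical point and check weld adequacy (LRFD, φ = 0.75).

f_max ≈ 2.48 kip/in; adequate

Total weld length L_w = 16 in. Treat welds as unit-width lines.
Polar moment about centroid: J = 2[d³/12 + d(b/2)²] = 2[8³/12 + 8×2.25²] = 166.3 in³.
Direct shear f_v = P/L_w = 14 / 16 = 0.875 kip/in (vertical).
Torsion M = P·e = 14 × 5 = 70 kip·in.
Critical point at (x, y) = (2.25, 4) from centroid. f_tx = M·y/J = 1.683 kip/in; f_ty = M·x/J = 0.9469 kip/in.
Resultant f_max = √[f_tx² + (f_v + f_ty)²] = √[1.683² + (0.875 + 0.9469)²] = 2.481 kip/in.
Capacity per unit length: φr_n = 0.75 × 0.6 × 60 × (0.707 × 0.3125) = 5.965 kip/in.
2.481 ≤ 5.965 → adequate.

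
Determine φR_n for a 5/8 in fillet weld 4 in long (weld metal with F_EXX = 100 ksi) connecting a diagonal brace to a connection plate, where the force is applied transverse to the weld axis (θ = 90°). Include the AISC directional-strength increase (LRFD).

t_e = 0.707 × 0.625 = 0.4419 in; A_we = 0.4419 × 4 = 1.767 in².
Directional factor: 1.0 + 0.5 sin^1.5(90°) = 1.5.
F_nw = 0.6 × 100 × 1.5 = 90 ksi.
φR_n = 0.75 × 90 × 1.767 = 119.3 kip.

φR_n ≈ 119 kip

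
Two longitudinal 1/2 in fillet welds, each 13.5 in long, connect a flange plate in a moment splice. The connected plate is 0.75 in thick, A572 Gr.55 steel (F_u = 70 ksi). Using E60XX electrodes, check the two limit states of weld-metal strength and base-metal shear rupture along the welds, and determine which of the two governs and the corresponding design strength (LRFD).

E60XX → F_EXX = 60 ksi.
t_e = 0.707 × 0.5 = 0.3535 in; L = 27 in.
Weld metal: φR_n = 0.75 × 0.6 × 60 × 0.3535 × 27 = 257.7 kip.
Base metal (shear rupture): φR_n = 0.75 × 0.6 × 70 × 0.75 × 27 = 637.9 kip.
Governing: weld metal.

φR_n ≈ 258 kip (weld metal governs)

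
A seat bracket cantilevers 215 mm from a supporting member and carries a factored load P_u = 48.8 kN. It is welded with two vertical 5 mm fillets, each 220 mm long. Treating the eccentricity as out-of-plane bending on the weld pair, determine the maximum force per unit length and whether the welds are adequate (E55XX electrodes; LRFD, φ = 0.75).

E55XX → F_EXX = 550 MPa.
L_w = 2 × 220 = 440 mm; section modulus (unit throat) S = 2 × L²/6 = 16130 mm².
Direct shear f_v = P/L_w = 48.8×10³/440 = 110.9 N/mm.
Moment M = P × e = 48.8×10³ × 215 = 10492000 N·mm; bending f_b = M/S = 650.3 N/mm.
f_max = √(f_v² + f_b²) = √(110.9² + 650.3²) = 659.7 N/mm.
φr_n = 0.75 × 0.6 × 550 × (0.707 × 5) = 874.9 N/mm → adequate.

f_max ≈ 660 N/mm; adequate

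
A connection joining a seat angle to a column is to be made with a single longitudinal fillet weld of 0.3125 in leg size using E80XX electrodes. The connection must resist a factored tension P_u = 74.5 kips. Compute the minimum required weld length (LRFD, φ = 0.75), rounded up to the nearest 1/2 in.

L = 9.5 in

E80XX → F_EXX = 80 ksi.
Throat t_e = 0.707 × 0.3125 = 0.2209 in.
φr_n = 0.75 × 0.6 × 80 × 0.2209 = 7.954 kips/in.
L_req = P_u / φr_n = 74.5 / 7.954 = 9.367 in total.
Round up → use L = 9.5 in.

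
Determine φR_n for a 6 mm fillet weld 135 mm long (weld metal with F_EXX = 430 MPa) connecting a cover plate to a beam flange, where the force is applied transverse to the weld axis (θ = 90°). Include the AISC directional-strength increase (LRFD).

φR_n ≈ 166 kN

t_e = 0.707 × 6 = 4.242 mm; A_we = 4.242 × 135 = 572.7 mm².
Directional factor: 1.0 + 0.5 sin^1.5(90°) = 1.5.
F_nw = 0.6 × 430 × 1.5 = 387 MPa.
φR_n = 0.75 × 387 × 572.7 × 10⁻³ = 166.2 kN.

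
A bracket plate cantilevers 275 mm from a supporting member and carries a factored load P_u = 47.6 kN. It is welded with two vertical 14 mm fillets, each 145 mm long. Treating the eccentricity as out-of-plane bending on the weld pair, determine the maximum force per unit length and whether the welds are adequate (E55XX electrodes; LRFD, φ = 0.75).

f_max ≈ 1870 N/mm; adequate

E55XX → F_EXX = 550 MPa.
L_w = 2 × 145 = 290 mm; section modulus (unit throat) S = 2 × L²/6 = 7008 mm².
Direct shear f_v = P/L_w = 47.6×10³/290 = 164.1 N/mm.
Moment M = P × e = 47.6×10³ × 275 = 13090000 N·mm; bending f_b = M/S = 1868 N/mm.
f_max = √(f_v² + f_b²) = √(164.1² + 1868²) = 1875 N/mm.
φr_n = 0.75 × 0.6 × 550 × (0.707 × 14) = 2450 N/mm → adequate.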